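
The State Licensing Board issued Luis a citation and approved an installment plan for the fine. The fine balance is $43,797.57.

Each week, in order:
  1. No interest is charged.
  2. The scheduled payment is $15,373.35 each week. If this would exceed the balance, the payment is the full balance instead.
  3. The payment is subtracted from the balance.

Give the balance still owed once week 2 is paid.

$13,050.87

Week 1: opening $43,797.57; payment $15,373.35; balance $28,424.22
Week 2: opening $28,424.22; payment $15,373.35; balance $13,050.87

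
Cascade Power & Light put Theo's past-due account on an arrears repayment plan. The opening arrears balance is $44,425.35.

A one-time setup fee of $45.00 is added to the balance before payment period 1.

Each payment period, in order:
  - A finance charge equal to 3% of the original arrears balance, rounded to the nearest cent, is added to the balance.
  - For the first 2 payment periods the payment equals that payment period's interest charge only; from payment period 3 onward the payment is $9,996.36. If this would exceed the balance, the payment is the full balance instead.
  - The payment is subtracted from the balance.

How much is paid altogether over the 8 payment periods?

$55,132.43

Payment period 1: opening $44,470.35; interest $1,332.76 → $45,803.11; payment $1,332.76; balance $44,470.35
Payment period 2: opening $44,470.35; interest $1,332.76 → $45,803.11; payment $1,332.76; balance $44,470.35
Payment period 3: opening $44,470.35; interest $1,332.76 → $45,803.11; payment $9,996.36; balance $35,806.75
Payment period 4: opening $35,806.75; interest $1,332.76 → $37,139.51; payment $9,996.36; balance $27,143.15
Payment period 5: opening $27,143.15; interest $1,332.76 → $28,475.91; payment $9,996.36; balance $18,479.55
Payment period 6: opening $18,479.55; interest $1,332.76 → $19,812.31; payment $9,996.36; balance $9,815.95
Payment period 7: opening $9,815.95; interest $1,332.76 → $11,148.71; payment $9,996.36; balance $1,152.35
Payment period 8: opening $1,152.35; interest $1,332.76 → $2,485.11; payment $2,485.11; balance $0.00
Total paid: $55,132.43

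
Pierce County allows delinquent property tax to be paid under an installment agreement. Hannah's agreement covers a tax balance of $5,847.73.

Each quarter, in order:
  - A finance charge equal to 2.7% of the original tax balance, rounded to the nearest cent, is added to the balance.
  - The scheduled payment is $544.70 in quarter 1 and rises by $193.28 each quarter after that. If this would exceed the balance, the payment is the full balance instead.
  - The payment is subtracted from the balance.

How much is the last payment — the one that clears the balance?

$785.56

Quarter 1: opening $5,847.73; interest $157.89 → $6,005.62; payment $544.70; balance $5,460.92
Quarter 2: opening $5,460.92; interest $157.89 → $5,618.81; payment $737.98; balance $4,880.83
Quarter 3: opening $4,880.83; interest $157.89 → $5,038.72; payment $931.26; balance $4,107.46
Quarter 4: opening $4,107.46; interest $157.89 → $4,265.35; payment $1,124.54; balance $3,140.81
Quarter 5: opening $3,140.81; interest $157.89 → $3,298.70; payment $1,317.82; balance $1,980.88
Quarter 6: opening $1,980.88; interest $157.89 → $2,138.77; payment $1,511.10; balance $627.67
Quarter 7: opening $627.67; interest $157.89 → $785.56; payment $785.56; balance $0.00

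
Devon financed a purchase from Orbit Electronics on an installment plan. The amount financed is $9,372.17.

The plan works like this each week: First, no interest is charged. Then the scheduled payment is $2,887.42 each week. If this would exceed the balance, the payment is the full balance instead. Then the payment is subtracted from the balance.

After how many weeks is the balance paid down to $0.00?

Week 1: opening $9,372.17; payment $2,887.42; balance $6,484.75
Week 2: opening $6,484.75; payment $2,887.42; balance $3,597.33
Week 3: opening $3,597.33; payment $2,887.42; balance $709.91
Week 4: opening $709.91; payment $709.91; balance $0.00
Balance reaches $0.00 in week 4.

4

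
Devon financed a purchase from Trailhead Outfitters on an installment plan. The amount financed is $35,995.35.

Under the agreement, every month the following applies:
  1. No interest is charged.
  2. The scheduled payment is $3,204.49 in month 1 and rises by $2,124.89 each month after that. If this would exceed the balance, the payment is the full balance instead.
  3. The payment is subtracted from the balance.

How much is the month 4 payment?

Month 1: opening $35,995.35; payment $3,204.49; balance $32,790.86
Month 2: opening $32,790.86; payment $5,329.38; balance $27,461.48
Month 3: opening $27,461.48; payment $7,454.27; balance $20,007.21
Month 4: opening $20,007.21; payment $9,579.16; balance $10,428.05

$9,579.16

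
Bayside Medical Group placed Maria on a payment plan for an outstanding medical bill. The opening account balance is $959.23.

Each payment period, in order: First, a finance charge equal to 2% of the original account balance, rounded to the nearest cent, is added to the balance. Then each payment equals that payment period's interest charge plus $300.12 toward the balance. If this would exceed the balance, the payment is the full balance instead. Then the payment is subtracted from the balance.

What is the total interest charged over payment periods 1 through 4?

Payment period 1: opening $959.23; interest $19.18 → $978.41; payment $319.30; balance $659.11
Payment period 2: opening $659.11; interest $19.18 → $678.29; payment $319.30; balance $358.99
Payment period 3: opening $358.99; interest $19.18 → $378.17; payment $319.30; balance $58.87
Payment period 4: opening $58.87; interest $19.18 → $78.05; payment $78.05; balance $0.00
Total interest: $19.18 + $19.18 + $19.18 + $19.18 = $76.72

$76.72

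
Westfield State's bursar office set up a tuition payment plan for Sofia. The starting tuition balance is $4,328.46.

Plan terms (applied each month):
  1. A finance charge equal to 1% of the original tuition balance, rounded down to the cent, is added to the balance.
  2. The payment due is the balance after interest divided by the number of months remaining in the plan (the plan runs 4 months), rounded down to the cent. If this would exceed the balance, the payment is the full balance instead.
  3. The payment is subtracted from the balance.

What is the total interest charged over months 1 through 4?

Month 1: opening $4,328.46; interest $43.28 → $4,371.74; payment $1,092.93; balance $3,278.81
Month 2: opening $3,278.81; interest $43.28 → $3,322.09; payment $1,107.36; balance $2,214.73
Month 3: opening $2,214.73; interest $43.28 → $2,258.01; payment $1,129.00; balance $1,129.01
Month 4: opening $1,129.01; interest $43.28 → $1,172.29; payment $1,172.29; balance $0.00
Total interest: $43.28 + $43.28 + $43.28 + $43.28 = $173.12

$173.12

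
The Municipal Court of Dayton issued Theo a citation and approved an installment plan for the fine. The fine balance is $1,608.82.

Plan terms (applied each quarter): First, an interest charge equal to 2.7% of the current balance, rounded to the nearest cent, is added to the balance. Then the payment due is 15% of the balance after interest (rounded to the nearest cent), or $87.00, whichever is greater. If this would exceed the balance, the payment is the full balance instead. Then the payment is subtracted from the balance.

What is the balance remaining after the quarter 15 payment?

$0.00

Quarter 1: opening $1,608.82; interest $43.44 → $1,652.26; payment $247.84; balance $1,404.42
Quarter 2: opening $1,404.42; interest $37.92 → $1,442.34; payment $216.35; balance $1,225.99
Quarter 3: opening $1,225.99; interest $33.10 → $1,259.09; payment $188.86; balance $1,070.23
Quarter 4: opening $1,070.23; interest $28.90 → $1,099.13; payment $164.87; balance $934.26
Quarter 5: opening $934.26; interest $25.23 → $959.49; payment $143.92; balance $815.57
Quarter 6: opening $815.57; interest $22.02 → $837.59; payment $125.64; balance $711.95
Quarter 7: opening $711.95; interest $19.22 → $731.17; payment $109.68; balance $621.49
Quarter 8: opening $621.49; interest $16.78 → $638.27; payment $95.74; balance $542.53
Quarter 9: opening $542.53; interest $14.65 → $557.18; payment $87.00; balance $470.18
Quarter 10: opening $470.18; interest $12.69 → $482.87; payment $87.00; balance $395.87
Quarter 11: opening $395.87; interest $10.69 → $406.56; payment $87.00; balance $319.56
Quarter 12: opening $319.56; interest $8.63 → $328.19; payment $87.00; balance $241.19
Quarter 13: opening $241.19; interest $6.51 → $247.70; payment $87.00; balance $160.70
Quarter 14: opening $160.70; interest $4.34 → $165.04; payment $87.00; balance $78.04
Quarter 15: opening $78.04; interest $2.11 → $80.15; payment $80.15; balance $0.00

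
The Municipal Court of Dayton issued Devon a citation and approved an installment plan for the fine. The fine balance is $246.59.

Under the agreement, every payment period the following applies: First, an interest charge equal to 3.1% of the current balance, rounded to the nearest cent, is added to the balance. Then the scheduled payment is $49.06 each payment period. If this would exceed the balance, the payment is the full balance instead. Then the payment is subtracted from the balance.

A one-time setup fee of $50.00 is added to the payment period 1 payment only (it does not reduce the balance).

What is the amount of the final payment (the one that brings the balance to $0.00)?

# | Opening | Interest | Payment | Fee | End bal
1 | $246.59 | $7.64 | $49.06 | $50.00 | $205.17
2 | $205.17 | $6.36 | $49.06 | — | $162.47
3 | $162.47 | $5.04 | $49.06 | — | $118.45
4 | $118.45 | $3.67 | $49.06 | — | $73.06
5 | $73.06 | $2.26 | $49.06 | — | $26.26
6 | $26.26 | $0.81 | $27.07 | — | $0.00

$27.07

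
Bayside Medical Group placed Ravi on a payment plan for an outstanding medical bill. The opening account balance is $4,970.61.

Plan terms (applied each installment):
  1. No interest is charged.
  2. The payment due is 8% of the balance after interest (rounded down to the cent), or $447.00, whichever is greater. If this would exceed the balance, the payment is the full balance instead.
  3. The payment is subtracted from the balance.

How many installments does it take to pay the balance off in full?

Installment 1: opening $4,970.61; payment $447.00; balance $4,523.61
Installment 2: opening $4,523.61; payment $447.00; balance $4,076.61
Installment 3: opening $4,076.61; payment $447.00; balance $3,629.61
Installment 4: opening $3,629.61; payment $447.00; balance $3,182.61
Installment 5: opening $3,182.61; payment $447.00; balance $2,735.61
Installment 6: opening $2,735.61; payment $447.00; balance $2,288.61
Installment 7: opening $2,288.61; payment $447.00; balance $1,841.61
Installment 8: opening $1,841.61; payment $447.00; balance $1,394.61
Installment 9: opening $1,394.61; payment $447.00; balance $947.61
Installment 10: opening $947.61; payment $447.00; balance $500.61
Installment 11: opening $500.61; payment $447.00; balance $53.61
Installment 12: opening $53.61; payment $53.61; balance $0.00
Balance reaches $0.00 in installment 12.

12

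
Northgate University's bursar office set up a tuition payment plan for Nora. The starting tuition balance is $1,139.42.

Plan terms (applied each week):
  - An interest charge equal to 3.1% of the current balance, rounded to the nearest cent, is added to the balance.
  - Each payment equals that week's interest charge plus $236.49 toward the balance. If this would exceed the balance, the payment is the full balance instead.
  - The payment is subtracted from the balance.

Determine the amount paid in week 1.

$271.81

Week 1: $1,139.42 +$35.32 interest = $1,174.74; pay $271.81 → $902.93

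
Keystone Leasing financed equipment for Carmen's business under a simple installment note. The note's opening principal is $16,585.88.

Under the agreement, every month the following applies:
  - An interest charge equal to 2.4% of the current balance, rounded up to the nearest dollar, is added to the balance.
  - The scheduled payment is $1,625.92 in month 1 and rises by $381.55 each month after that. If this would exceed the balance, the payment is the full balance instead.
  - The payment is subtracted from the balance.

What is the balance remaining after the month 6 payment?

Month 1: $16,585.88 +$399.00 interest = $16,984.88; pay $1,625.92 → $15,358.96
Month 2: $15,358.96 +$369.00 interest = $15,727.96; pay $2,007.47 → $13,720.49
Month 3: $13,720.49 +$330.00 interest = $14,050.49; pay $2,389.02 → $11,661.47
Month 4: $11,661.47 +$280.00 interest = $11,941.47; pay $2,770.57 → $9,170.90
Month 5: $9,170.90 +$221.00 interest = $9,391.90; pay $3,152.12 → $6,239.78
Month 6: $6,239.78 +$150.00 interest = $6,389.78; pay $3,533.67 → $2,856.11

$2,856.11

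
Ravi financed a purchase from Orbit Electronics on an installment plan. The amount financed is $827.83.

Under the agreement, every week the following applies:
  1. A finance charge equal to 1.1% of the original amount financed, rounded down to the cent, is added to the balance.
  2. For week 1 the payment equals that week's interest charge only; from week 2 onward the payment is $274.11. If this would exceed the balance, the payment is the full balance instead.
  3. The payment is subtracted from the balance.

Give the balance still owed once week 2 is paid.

$562.82

Week 1: $827.83 +$9.10 interest = $836.93; pay $9.10 → $827.83
Week 2: $827.83 +$9.10 interest = $836.93; pay $274.11 → $562.82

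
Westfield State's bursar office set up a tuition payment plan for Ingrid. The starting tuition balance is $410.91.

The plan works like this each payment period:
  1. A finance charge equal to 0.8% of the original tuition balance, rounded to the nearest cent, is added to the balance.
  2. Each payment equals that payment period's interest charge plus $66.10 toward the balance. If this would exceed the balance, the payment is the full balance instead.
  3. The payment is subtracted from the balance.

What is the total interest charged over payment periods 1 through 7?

Payment period 1: opening $410.91; interest $3.29 → $414.20; payment $69.39; balance $344.81
Payment period 2: opening $344.81; interest $3.29 → $348.10; payment $69.39; balance $278.71
Payment period 3: opening $278.71; interest $3.29 → $282.00; payment $69.39; balance $212.61
Payment period 4: opening $212.61; interest $3.29 → $215.90; payment $69.39; balance $146.51
Payment period 5: opening $146.51; interest $3.29 → $149.80; payment $69.39; balance $80.41
Payment period 6: opening $80.41; interest $3.29 → $83.70; payment $69.39; balance $14.31
Payment period 7: opening $14.31; interest $3.29 → $17.60; payment $17.60; balance $0.00
Total interest: $3.29 + $3.29 + $3.29 + $3.29 + $3.29 + $3.29 + $3.29 = $23.03

$23.03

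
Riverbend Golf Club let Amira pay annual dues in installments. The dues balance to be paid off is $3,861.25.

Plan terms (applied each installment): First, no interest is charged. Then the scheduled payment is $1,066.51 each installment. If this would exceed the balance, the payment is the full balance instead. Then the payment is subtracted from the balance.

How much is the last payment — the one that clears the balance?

$661.72

Installment 1: opening $3,861.25; payment $1,066.51; balance $2,794.74
Installment 2: opening $2,794.74; payment $1,066.51; balance $1,728.23
Installment 3: opening $1,728.23; payment $1,066.51; balance $661.72
Installment 4: opening $661.72; payment $661.72; balance $0.00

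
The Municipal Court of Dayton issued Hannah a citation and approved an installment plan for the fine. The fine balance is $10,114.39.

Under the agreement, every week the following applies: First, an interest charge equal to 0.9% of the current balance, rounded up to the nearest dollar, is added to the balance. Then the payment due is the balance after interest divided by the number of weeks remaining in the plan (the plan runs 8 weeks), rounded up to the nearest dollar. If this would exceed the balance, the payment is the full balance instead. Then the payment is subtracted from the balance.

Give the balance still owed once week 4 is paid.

$5,242.39

Week 1: opening $10,114.39; interest $92.00 → $10,206.39; payment $1,276.00; balance $8,930.39
Week 2: opening $8,930.39; interest $81.00 → $9,011.39; payment $1,288.00; balance $7,723.39
Week 3: opening $7,723.39; interest $70.00 → $7,793.39; payment $1,299.00; balance $6,494.39
Week 4: opening $6,494.39; interest $59.00 → $6,553.39; payment $1,311.00; balance $5,242.39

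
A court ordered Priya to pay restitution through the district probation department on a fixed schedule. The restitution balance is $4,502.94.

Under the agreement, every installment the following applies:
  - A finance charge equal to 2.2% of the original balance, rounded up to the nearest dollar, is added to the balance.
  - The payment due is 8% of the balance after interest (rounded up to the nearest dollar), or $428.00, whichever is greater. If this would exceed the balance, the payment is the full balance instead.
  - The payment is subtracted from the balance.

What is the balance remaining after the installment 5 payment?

Installment 1: $4,502.94 +$100.00 interest = $4,602.94; pay $428.00 → $4,174.94
Installment 2: $4,174.94 +$100.00 interest = $4,274.94; pay $428.00 → $3,846.94
Installment 3: $3,846.94 +$100.00 interest = $3,946.94; pay $428.00 → $3,518.94
Installment 4: $3,518.94 +$100.00 interest = $3,618.94; pay $428.00 → $3,190.94
Installment 5: $3,190.94 +$100.00 interest = $3,290.94; pay $428.00 → $2,862.94

$2,862.94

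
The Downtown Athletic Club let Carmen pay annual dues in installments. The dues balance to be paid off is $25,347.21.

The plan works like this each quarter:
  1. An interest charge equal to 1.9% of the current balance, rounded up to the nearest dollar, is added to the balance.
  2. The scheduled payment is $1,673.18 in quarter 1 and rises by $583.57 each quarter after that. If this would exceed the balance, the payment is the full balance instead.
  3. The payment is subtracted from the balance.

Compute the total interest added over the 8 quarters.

# | Opening | Interest | Payment | End bal
1 | $25,347.21 | $482.00 | $1,673.18 | $24,156.03
2 | $24,156.03 | $459.00 | $2,256.75 | $22,358.28
3 | $22,358.28 | $425.00 | $2,840.32 | $19,942.96
4 | $19,942.96 | $379.00 | $3,423.89 | $16,898.07
5 | $16,898.07 | $322.00 | $4,007.46 | $13,212.61
6 | $13,212.61 | $252.00 | $4,591.03 | $8,873.58
7 | $8,873.58 | $169.00 | $5,174.60 | $3,867.98
8 | $3,867.98 | $74.00 | $3,941.98 | $0.00
Total interest: $482.00 + $459.00 + $425.00 + $379.00 + $322.00 + $252.00 + $169.00 + $74.00 = $2,562.00

$2,562.00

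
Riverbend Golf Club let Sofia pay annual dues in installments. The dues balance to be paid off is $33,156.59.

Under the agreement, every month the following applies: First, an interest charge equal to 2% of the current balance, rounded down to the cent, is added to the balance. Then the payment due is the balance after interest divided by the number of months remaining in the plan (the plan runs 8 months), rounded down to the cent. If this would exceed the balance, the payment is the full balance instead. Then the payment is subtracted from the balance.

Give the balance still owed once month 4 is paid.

# | Opening | Interest | Payment | End bal
1 | $33,156.59 | $663.13 | $4,227.46 | $29,592.26
2 | $29,592.26 | $591.84 | $4,312.01 | $25,872.09
3 | $25,872.09 | $517.44 | $4,398.25 | $21,991.28
4 | $21,991.28 | $439.82 | $4,486.22 | $17,944.88

$17,944.88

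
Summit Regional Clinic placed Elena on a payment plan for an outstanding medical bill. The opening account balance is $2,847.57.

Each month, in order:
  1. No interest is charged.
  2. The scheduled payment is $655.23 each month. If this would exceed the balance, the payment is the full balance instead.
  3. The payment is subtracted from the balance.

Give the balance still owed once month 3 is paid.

# | Opening | Payment | End bal
1 | $2,847.57 | $655.23 | $2,192.34
2 | $2,192.34 | $655.23 | $1,537.11
3 | $1,537.11 | $655.23 | $881.88

$881.88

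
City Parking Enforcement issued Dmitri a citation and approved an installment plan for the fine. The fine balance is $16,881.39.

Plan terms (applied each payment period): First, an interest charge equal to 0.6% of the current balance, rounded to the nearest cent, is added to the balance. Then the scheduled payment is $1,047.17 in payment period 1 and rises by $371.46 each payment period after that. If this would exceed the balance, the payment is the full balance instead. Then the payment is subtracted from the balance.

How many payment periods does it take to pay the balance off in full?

8

Payment period 1: opening $16,881.39; interest $101.29 → $16,982.68; payment $1,047.17; balance $15,935.51
Payment period 2: opening $15,935.51; interest $95.61 → $16,031.12; payment $1,418.63; balance $14,612.49
Payment period 3: opening $14,612.49; interest $87.67 → $14,700.16; payment $1,790.09; balance $12,910.07
Payment period 4: opening $12,910.07; interest $77.46 → $12,987.53; payment $2,161.55; balance $10,825.98
Payment period 5: opening $10,825.98; interest $64.96 → $10,890.94; payment $2,533.01; balance $8,357.93
Payment period 6: opening $8,357.93; interest $50.15 → $8,408.08; payment $2,904.47; balance $5,503.61
Payment period 7: opening $5,503.61; interest $33.02 → $5,536.63; payment $3,275.93; balance $2,260.70
Payment period 8: opening $2,260.70; interest $13.56 → $2,274.26; payment $2,274.26; balance $0.00
Balance reaches $0.00 in payment period 8.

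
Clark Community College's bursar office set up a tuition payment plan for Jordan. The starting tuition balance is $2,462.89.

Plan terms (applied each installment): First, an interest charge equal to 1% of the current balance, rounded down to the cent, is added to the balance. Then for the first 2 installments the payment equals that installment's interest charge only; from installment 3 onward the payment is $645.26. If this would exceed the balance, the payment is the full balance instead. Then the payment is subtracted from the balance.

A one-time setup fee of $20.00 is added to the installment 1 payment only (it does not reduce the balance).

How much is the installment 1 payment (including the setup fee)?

$44.62

Installment 1: opening $2,462.89; interest $24.62 → $2,487.51; payment $24.62 (+ $20.00 fee); balance $2,462.89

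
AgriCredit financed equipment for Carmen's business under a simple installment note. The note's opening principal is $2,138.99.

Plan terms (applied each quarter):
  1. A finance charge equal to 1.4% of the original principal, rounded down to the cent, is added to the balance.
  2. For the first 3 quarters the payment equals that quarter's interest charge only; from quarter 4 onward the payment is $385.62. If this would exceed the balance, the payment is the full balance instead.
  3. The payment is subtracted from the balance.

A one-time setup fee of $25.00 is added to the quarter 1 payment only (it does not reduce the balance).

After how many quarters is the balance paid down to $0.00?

Quarter 1: opening $2,138.99; interest $29.94 → $2,168.93; payment $29.94 (+ $25.00 fee); balance $2,138.99
Quarter 2: opening $2,138.99; interest $29.94 → $2,168.93; payment $29.94; balance $2,138.99
Quarter 3: opening $2,138.99; interest $29.94 → $2,168.93; payment $29.94; balance $2,138.99
Quarter 4: opening $2,138.99; interest $29.94 → $2,168.93; payment $385.62; balance $1,783.31
Quarter 5: opening $1,783.31; interest $29.94 → $1,813.25; payment $385.62; balance $1,427.63
Quarter 6: opening $1,427.63; interest $29.94 → $1,457.57; payment $385.62; balance $1,071.95
Quarter 7: opening $1,071.95; interest $29.94 → $1,101.89; payment $385.62; balance $716.27
Quarter 8: opening $716.27; interest $29.94 → $746.21; payment $385.62; balance $360.59
Quarter 9: opening $360.59; interest $29.94 → $390.53; payment $385.62; balance $4.91
Quarter 10: opening $4.91; interest $29.94 → $34.85; payment $34.85; balance $0.00
Balance reaches $0.00 in quarter 10.

10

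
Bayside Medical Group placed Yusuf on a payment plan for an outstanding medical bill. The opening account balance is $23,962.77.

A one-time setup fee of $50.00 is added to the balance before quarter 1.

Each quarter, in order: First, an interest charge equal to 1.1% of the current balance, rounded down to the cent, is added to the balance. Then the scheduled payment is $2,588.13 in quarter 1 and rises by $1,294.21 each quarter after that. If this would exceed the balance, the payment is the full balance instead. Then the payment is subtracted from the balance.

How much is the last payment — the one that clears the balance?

Quarter 1: opening $24,012.77; interest $264.14 → $24,276.91; payment $2,588.13; balance $21,688.78
Quarter 2: opening $21,688.78; interest $238.57 → $21,927.35; payment $3,882.34; balance $18,045.01
Quarter 3: opening $18,045.01; interest $198.49 → $18,243.50; payment $5,176.55; balance $13,066.95
Quarter 4: opening $13,066.95; interest $143.73 → $13,210.68; payment $6,470.76; balance $6,739.92
Quarter 5: opening $6,739.92; interest $74.13 → $6,814.05; payment $6,814.05; balance $0.00

$6,814.05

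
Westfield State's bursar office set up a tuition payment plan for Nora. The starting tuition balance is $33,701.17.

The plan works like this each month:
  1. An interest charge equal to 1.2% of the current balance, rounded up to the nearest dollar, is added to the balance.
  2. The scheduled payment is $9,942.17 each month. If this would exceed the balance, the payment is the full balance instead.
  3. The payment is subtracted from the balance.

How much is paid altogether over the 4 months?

# | Opening | Interest | Payment | End bal
1 | $33,701.17 | $405.00 | $9,942.17 | $24,164.00
2 | $24,164.00 | $290.00 | $9,942.17 | $14,511.83
3 | $14,511.83 | $175.00 | $9,942.17 | $4,744.66
4 | $4,744.66 | $57.00 | $4,801.66 | $0.00
Total paid: $34,628.17

$34,628.17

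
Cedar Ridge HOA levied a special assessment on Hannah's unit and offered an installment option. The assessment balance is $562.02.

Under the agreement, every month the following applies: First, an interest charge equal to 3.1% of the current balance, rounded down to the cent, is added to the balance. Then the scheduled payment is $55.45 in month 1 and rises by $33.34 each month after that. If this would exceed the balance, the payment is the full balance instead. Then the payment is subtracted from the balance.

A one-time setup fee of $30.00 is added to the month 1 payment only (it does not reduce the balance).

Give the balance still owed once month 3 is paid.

$343.30

# | Opening | Interest | Payment | Fee | End bal
1 | $562.02 | $17.42 | $55.45 | $30.00 | $523.99
2 | $523.99 | $16.24 | $88.79 | — | $451.44
3 | $451.44 | $13.99 | $122.13 | — | $343.30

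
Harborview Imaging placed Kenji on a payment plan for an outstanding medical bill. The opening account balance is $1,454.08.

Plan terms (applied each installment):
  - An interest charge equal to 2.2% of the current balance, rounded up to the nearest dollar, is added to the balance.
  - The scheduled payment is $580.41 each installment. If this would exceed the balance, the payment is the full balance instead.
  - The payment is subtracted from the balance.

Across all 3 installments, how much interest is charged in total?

$60.00

Installment 1: opening $1,454.08; interest $32.00 → $1,486.08; payment $580.41; balance $905.67
Installment 2: opening $905.67; interest $20.00 → $925.67; payment $580.41; balance $345.26
Installment 3: opening $345.26; interest $8.00 → $353.26; payment $353.26; balance $0.00
Total interest: $32.00 + $20.00 + $8.00 = $60.00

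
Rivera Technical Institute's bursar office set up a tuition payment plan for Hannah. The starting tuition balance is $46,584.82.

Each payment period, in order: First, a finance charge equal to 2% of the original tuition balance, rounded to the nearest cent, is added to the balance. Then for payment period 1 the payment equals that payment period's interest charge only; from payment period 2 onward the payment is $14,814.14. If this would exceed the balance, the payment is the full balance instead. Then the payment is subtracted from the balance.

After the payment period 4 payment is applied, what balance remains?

$4,937.50

Payment period 1: opening $46,584.82; interest $931.70 → $47,516.52; payment $931.70; balance $46,584.82
Payment period 2: opening $46,584.82; interest $931.70 → $47,516.52; payment $14,814.14; balance $32,702.38
Payment period 3: opening $32,702.38; interest $931.70 → $33,634.08; payment $14,814.14; balance $18,819.94
Payment period 4: opening $18,819.94; interest $931.70 → $19,751.64; payment $14,814.14; balance $4,937.50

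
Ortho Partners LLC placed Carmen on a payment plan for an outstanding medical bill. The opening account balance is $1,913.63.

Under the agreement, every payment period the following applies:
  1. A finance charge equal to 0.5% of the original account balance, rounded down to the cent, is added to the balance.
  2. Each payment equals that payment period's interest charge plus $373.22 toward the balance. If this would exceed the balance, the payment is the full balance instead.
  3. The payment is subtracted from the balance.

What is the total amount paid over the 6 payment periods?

$1,970.99

Payment period 1: $1,913.63 +$9.56 interest = $1,923.19; pay $382.78 → $1,540.41
Payment period 2: $1,540.41 +$9.56 interest = $1,549.97; pay $382.78 → $1,167.19
Payment period 3: $1,167.19 +$9.56 interest = $1,176.75; pay $382.78 → $793.97
Payment period 4: $793.97 +$9.56 interest = $803.53; pay $382.78 → $420.75
Payment period 5: $420.75 +$9.56 interest = $430.31; pay $382.78 → $47.53
Payment period 6: $47.53 +$9.56 interest = $57.09; pay $57.09 → $0.00
Total paid: $1,970.99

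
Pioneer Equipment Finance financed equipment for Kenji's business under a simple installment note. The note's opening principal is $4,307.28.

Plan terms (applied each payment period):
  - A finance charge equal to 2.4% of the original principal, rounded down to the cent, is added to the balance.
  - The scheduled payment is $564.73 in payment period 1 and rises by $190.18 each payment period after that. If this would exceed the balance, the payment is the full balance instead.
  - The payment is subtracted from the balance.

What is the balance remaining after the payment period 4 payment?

$1,320.76

Payment period 1: $4,307.28 +$103.37 interest = $4,410.65; pay $564.73 → $3,845.92
Payment period 2: $3,845.92 +$103.37 interest = $3,949.29; pay $754.91 → $3,194.38
Payment period 3: $3,194.38 +$103.37 interest = $3,297.75; pay $945.09 → $2,352.66
Payment period 4: $2,352.66 +$103.37 interest = $2,456.03; pay $1,135.27 → $1,320.76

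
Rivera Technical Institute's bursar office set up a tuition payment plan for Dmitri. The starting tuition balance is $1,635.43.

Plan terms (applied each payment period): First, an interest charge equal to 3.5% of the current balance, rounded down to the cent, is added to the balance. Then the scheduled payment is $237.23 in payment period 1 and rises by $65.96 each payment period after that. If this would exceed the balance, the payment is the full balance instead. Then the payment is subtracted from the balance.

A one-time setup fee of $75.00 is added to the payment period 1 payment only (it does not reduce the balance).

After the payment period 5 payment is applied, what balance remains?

Payment period 1: opening $1,635.43; interest $57.24 → $1,692.67; payment $237.23 (+ $75.00 fee); balance $1,455.44
Payment period 2: opening $1,455.44; interest $50.94 → $1,506.38; payment $303.19; balance $1,203.19
Payment period 3: opening $1,203.19; interest $42.11 → $1,245.30; payment $369.15; balance $876.15
Payment period 4: opening $876.15; interest $30.66 → $906.81; payment $435.11; balance $471.70
Payment period 5: opening $471.70; interest $16.50 → $488.20; payment $488.20; balance $0.00

$0.00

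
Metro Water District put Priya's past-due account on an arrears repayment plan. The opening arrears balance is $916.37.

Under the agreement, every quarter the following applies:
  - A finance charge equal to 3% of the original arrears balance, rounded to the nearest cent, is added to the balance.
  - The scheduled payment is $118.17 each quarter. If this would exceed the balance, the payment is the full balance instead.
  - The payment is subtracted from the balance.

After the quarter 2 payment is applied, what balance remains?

$735.01

Quarter 1: $916.37 +$27.49 interest = $943.86; pay $118.17 → $825.69
Quarter 2: $825.69 +$27.49 interest = $853.18; pay $118.17 → $735.01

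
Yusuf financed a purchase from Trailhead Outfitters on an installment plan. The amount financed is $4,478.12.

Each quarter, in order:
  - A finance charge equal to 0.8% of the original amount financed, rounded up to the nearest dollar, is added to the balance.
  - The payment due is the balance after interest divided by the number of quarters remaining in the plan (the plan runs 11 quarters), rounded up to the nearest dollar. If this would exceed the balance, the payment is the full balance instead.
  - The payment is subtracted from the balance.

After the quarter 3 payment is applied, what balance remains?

Quarter 1: $4,478.12 +$36.00 interest = $4,514.12; pay $411.00 → $4,103.12
Quarter 2: $4,103.12 +$36.00 interest = $4,139.12; pay $414.00 → $3,725.12
Quarter 3: $3,725.12 +$36.00 interest = $3,761.12; pay $418.00 → $3,343.12

$3,343.12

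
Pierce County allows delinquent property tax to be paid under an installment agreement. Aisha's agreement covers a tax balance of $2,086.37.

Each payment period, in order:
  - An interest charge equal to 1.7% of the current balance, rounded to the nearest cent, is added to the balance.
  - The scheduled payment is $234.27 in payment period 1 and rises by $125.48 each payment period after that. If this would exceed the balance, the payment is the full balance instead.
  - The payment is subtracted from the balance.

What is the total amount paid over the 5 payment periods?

Payment period 1: $2,086.37 +$35.47 interest = $2,121.84; pay $234.27 → $1,887.57
Payment period 2: $1,887.57 +$32.09 interest = $1,919.66; pay $359.75 → $1,559.91
Payment period 3: $1,559.91 +$26.52 interest = $1,586.43; pay $485.23 → $1,101.20
Payment period 4: $1,101.20 +$18.72 interest = $1,119.92; pay $610.71 → $509.21
Payment period 5: $509.21 +$8.66 interest = $517.87; pay $517.87 → $0.00
Total paid: $2,207.83

$2,207.83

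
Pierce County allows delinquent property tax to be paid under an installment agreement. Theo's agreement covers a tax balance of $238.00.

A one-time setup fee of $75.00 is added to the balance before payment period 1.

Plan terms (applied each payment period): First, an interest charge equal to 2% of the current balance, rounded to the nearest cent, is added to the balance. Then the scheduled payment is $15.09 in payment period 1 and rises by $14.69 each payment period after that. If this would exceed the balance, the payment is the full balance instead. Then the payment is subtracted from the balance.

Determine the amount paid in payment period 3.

Payment period 1: $313.00 +$6.26 interest = $319.26; pay $15.09 → $304.17
Payment period 2: $304.17 +$6.08 interest = $310.25; pay $29.78 → $280.47
Payment period 3: $280.47 +$5.61 interest = $286.08; pay $44.47 → $241.61

$44.47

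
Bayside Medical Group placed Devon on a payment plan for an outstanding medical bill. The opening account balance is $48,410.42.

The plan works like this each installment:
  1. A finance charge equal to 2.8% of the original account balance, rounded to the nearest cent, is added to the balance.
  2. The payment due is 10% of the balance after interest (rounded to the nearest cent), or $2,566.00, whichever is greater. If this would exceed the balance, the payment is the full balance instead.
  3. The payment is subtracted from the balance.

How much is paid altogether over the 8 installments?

$31,467.27

Installment 1: $48,410.42 +$1,355.49 interest = $49,765.91; pay $4,976.59 → $44,789.32
Installment 2: $44,789.32 +$1,355.49 interest = $46,144.81; pay $4,614.48 → $41,530.33
Installment 3: $41,530.33 +$1,355.49 interest = $42,885.82; pay $4,288.58 → $38,597.24
Installment 4: $38,597.24 +$1,355.49 interest = $39,952.73; pay $3,995.27 → $35,957.46
Installment 5: $35,957.46 +$1,355.49 interest = $37,312.95; pay $3,731.30 → $33,581.65
Installment 6: $33,581.65 +$1,355.49 interest = $34,937.14; pay $3,493.71 → $31,443.43
Installment 7: $31,443.43 +$1,355.49 interest = $32,798.92; pay $3,279.89 → $29,519.03
Installment 8: $29,519.03 +$1,355.49 interest = $30,874.52; pay $3,087.45 → $27,787.07
Total paid: $31,467.27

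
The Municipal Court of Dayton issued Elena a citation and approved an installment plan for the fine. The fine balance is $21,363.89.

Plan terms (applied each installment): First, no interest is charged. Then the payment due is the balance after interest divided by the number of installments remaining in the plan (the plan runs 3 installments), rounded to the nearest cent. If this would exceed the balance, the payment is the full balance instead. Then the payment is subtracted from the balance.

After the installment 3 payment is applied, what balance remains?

$0.00

Installment 1: opening $21,363.89; payment $7,121.30; balance $14,242.59
Installment 2: opening $14,242.59; payment $7,121.30; balance $7,121.29
Installment 3: opening $7,121.29; payment $7,121.29; balance $0.00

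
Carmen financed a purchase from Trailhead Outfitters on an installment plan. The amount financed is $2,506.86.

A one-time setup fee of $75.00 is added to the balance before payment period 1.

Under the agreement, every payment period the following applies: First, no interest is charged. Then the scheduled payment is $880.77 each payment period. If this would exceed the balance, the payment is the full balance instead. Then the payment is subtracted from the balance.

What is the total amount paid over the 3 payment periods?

$2,581.86

Payment period 1: opening $2,581.86; payment $880.77; balance $1,701.09
Payment period 2: opening $1,701.09; payment $880.77; balance $820.32
Payment period 3: opening $820.32; payment $820.32; balance $0.00
Total paid: $2,581.86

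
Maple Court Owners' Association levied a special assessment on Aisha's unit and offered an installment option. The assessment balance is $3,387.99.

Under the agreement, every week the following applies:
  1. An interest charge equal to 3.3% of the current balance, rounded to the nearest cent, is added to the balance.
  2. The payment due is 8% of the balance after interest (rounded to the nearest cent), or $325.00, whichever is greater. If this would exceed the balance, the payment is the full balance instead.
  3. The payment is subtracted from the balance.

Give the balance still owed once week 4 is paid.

$2,492.05

Week 1: opening $3,387.99; interest $111.80 → $3,499.79; payment $325.00; balance $3,174.79
Week 2: opening $3,174.79; interest $104.77 → $3,279.56; payment $325.00; balance $2,954.56
Week 3: opening $2,954.56; interest $97.50 → $3,052.06; payment $325.00; balance $2,727.06
Week 4: opening $2,727.06; interest $89.99 → $2,817.05; payment $325.00; balance $2,492.05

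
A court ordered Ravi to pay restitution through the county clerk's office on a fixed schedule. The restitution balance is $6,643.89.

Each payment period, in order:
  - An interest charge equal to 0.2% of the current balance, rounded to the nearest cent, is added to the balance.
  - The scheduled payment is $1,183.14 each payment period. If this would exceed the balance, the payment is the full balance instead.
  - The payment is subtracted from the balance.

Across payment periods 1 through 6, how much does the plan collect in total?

Payment period 1: opening $6,643.89; interest $13.29 → $6,657.18; payment $1,183.14; balance $5,474.04
Payment period 2: opening $5,474.04; interest $10.95 → $5,484.99; payment $1,183.14; balance $4,301.85
Payment period 3: opening $4,301.85; interest $8.60 → $4,310.45; payment $1,183.14; balance $3,127.31
Payment period 4: opening $3,127.31; interest $6.25 → $3,133.56; payment $1,183.14; balance $1,950.42
Payment period 5: opening $1,950.42; interest $3.90 → $1,954.32; payment $1,183.14; balance $771.18
Payment period 6: opening $771.18; interest $1.54 → $772.72; payment $772.72; balance $0.00
Total paid: $6,688.42

$6,688.42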